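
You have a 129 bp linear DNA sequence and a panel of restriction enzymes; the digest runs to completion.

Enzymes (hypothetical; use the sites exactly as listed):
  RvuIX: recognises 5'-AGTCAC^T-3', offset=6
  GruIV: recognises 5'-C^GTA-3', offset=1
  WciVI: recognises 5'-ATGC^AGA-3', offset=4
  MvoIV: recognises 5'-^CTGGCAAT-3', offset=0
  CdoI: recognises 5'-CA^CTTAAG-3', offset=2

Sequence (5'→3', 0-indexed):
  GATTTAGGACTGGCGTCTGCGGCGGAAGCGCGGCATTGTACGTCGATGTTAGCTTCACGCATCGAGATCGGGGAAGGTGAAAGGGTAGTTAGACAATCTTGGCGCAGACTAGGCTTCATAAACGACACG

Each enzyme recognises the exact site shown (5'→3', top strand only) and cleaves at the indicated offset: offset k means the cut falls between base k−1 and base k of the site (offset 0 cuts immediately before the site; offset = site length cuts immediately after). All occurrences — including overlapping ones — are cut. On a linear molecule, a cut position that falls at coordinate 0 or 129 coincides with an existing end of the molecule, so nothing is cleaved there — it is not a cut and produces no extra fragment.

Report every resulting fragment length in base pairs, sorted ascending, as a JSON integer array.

Per-enzyme occurrences:
  RvuIX (AGTCACT, off=6): no sites
  GruIV (CGTA, off=1): no sites
  WciVI (ATGCAGA, off=4): no sites
  MvoIV (CTGGCAAT, off=0): no sites
  CdoI (CACTTAAG, off=2): no sites

Pooled cuts: ∅

Fragments:
  no cuts → one linear fragment of 129 bp

[129]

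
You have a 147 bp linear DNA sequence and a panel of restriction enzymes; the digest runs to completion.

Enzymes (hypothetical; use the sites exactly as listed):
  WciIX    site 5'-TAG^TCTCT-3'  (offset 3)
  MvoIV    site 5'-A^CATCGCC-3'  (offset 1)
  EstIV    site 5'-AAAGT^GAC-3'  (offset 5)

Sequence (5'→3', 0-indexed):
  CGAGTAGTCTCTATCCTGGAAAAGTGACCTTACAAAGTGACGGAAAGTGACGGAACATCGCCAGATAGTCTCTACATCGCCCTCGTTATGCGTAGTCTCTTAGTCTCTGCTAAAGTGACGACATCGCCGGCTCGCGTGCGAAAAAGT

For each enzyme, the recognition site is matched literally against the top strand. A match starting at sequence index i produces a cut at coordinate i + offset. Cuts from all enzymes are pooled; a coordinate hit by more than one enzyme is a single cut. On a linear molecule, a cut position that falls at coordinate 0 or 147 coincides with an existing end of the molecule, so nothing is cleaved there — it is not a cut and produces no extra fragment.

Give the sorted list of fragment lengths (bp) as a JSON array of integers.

Scan for sites:
  WciIX TAGTCTCT/3: at [4, 65, 92, 100] ⇒ [7, 68, 95, 103]
  MvoIV ACATCGCC/1: at [54, 73, 120] ⇒ [55, 74, 121]
  EstIV AAAGTGAC/5: at [20, 33, 43, 111] ⇒ [25, 38, 48, 116]

Pooled cuts: [7, 25, 38, 48, 55, 68, 74, 95, 103, 116, 121]

Fragments:
  [0,7): 7 bp
  [7,25): 18 bp
  [25,38): 13 bp
  [38,48): 10 bp
  [48,55): 7 bp
  [55,68): 13 bp
  [68,74): 6 bp
  [74,95): 21 bp
  [95,103): 8 bp
  [103,116): 13 bp
  [116,121): 5 bp
  [121,147): 26 bp

[5,6,7,7,8,10,13,13,13,18,21,26]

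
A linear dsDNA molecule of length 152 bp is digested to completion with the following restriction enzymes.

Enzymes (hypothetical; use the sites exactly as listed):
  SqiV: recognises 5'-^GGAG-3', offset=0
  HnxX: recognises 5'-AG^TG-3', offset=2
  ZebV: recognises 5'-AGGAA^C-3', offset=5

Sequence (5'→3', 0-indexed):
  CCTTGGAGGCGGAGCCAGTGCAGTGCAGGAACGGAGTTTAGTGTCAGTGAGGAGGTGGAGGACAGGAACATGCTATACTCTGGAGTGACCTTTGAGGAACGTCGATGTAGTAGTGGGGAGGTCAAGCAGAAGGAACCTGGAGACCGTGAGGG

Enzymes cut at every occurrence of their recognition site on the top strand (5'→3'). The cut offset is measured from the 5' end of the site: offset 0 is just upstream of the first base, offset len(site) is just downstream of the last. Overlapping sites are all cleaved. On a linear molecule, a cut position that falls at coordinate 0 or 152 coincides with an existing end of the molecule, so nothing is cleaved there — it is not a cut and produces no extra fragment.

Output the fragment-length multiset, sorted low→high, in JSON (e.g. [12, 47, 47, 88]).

[1,3,3,3,4,4,5,6,6,6,8,8,9,12,13,14,14,14,19]

Site scan:
  SqiV GGAG/0: at [4, 10, 32, 50, 56, 81, 116, 138] ⇒ [4, 10, 32, 50, 56, 81, 116, 138]
  HnxX AGTG/2: at [16, 21, 39, 45, 83, 111] ⇒ [18, 23, 41, 47, 85, 113]
  ZebV AGGAAC/5: at [26, 63, 94, 130] ⇒ [31, 68, 99, 135]

Pooled cuts: [4, 10, 18, 23, 31, 32, 41, 47, 50, 56, 68, 81, 85, 99, 113, 116, 135, 138]

Fragment lengths:
  [0,4): 4 bp
  [4,10): 6 bp
  [10,18): 8 bp
  [18,23): 5 bp
  [23,31): 8 bp
  [31,32): 1 bp
  [32,41): 9 bp
  [41,47): 6 bp
  [47,50): 3 bp
  [50,56): 6 bp
  [56,68): 12 bp
  [68,81): 13 bp
  [81,85): 4 bp
  [85,99): 14 bp
  [99,113): 14 bp
  [113,116): 3 bp
  [116,135): 19 bp
  [135,138): 3 bp
  [138,152): 14 bp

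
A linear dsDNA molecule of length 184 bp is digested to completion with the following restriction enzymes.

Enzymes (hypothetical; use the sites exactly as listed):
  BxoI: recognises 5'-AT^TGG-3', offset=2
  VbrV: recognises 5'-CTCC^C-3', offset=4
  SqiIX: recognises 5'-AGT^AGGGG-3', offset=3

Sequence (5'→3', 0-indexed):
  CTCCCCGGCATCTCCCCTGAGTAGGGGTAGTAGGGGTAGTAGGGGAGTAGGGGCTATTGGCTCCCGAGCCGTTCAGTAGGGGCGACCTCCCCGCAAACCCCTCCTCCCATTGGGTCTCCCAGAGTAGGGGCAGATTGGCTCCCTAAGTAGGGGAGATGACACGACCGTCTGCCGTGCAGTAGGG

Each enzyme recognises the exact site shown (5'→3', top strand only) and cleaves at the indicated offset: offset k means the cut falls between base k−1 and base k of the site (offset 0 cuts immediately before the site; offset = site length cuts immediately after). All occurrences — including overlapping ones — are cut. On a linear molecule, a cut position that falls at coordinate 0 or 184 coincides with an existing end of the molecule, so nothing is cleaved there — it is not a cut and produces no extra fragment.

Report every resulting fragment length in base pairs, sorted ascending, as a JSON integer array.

[3,4,6,6,7,7,7,8,9,9,9,9,10,11,13,13,17,36]

Per-enzyme occurrences:
  BxoI ATTGG/2: at [55, 108, 133] ⇒ [57, 110, 135]
  VbrV CTCCC/4: at [0, 11, 60, 86, 103, 115, 138] ⇒ [4, 15, 64, 90, 107, 119, 142]
  SqiIX AGTAGGGG/3: at [19, 28, 37, 45, 74, 122, 145] ⇒ [22, 31, 40, 48, 77, 125, 148]

All cut coordinates (distinct, sorted): [4, 15, 22, 31, 40, 48, 57, 64, 77, 90, 107, 110, 119, 125, 135, 142, 148]

Fragments:
  [0,4): 4 bp
  [4,15): 11 bp
  [15,22): 7 bp
  [22,31): 9 bp
  [31,40): 9 bp
  [40,48): 8 bp
  [48,57): 9 bp
  [57,64): 7 bp
  [64,77): 13 bp
  [77,90): 13 bp
  [90,107): 17 bp
  [107,110): 3 bp
  [110,119): 9 bp
  [119,125): 6 bp
  [125,135): 10 bp
  [135,142): 7 bp
  [142,148): 6 bp
  [148,184): 36 bp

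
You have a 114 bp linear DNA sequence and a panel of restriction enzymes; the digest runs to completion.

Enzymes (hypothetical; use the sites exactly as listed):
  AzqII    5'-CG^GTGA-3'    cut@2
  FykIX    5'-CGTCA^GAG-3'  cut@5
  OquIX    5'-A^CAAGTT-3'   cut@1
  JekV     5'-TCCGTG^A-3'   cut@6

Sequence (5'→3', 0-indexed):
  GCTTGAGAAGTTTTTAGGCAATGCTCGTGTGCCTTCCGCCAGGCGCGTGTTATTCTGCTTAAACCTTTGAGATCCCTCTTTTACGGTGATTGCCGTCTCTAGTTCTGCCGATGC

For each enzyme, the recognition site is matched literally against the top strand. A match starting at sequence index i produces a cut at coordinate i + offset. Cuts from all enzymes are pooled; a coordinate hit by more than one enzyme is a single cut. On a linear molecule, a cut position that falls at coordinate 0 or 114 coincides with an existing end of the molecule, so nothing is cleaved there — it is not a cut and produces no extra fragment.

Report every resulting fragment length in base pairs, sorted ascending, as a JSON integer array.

[29,85]

Per-enzyme occurrences:
  AzqII (CGGTGA, off=2): starts [83] → cuts [85]
  FykIX (CGTCAGAG, off=5): no sites
  OquIX (ACAAGTT, off=1): no sites
  JekV (TCCGTGA, off=6): no sites

Pooled cuts: [85]

Fragment lengths:
  [0,85): 85 bp
  [85,114): 29 bp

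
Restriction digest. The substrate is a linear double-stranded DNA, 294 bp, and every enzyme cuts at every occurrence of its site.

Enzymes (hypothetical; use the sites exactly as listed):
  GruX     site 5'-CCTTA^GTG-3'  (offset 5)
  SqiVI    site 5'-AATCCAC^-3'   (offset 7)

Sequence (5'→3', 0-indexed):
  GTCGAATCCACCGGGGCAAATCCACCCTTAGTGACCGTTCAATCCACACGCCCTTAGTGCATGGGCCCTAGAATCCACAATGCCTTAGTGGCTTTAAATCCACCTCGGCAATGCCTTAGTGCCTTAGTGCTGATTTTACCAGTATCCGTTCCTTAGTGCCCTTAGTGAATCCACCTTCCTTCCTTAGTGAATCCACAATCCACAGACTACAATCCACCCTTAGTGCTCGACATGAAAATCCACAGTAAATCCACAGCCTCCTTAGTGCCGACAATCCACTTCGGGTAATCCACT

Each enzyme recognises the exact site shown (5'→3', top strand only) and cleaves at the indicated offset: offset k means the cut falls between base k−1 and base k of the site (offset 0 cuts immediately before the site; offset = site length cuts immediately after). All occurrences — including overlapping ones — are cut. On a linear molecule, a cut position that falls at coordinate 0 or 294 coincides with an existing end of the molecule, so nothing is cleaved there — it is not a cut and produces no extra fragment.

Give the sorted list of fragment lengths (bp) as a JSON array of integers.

[1,5,5,7,8,9,9,9,10,10,10,11,11,12,14,14,14,15,15,16,17,21,22,29]

Site scan:
  GruX (CCTTAGTG, off=5): starts [25, 51, 82, 113, 121, 150, 159, 181, 217, 259] → cuts [30, 56, 87, 118, 126, 155, 164, 186, 222, 264]
  SqiVI (AATCCAC, off=7): starts [4, 18, 40, 71, 96, 167, 189, 196, 210, 236, 247, 272, 286] → cuts [11, 25, 47, 78, 103, 174, 196, 203, 217, 243, 254, 279, 293]

Pooled cuts: [11, 25, 30, 47, 56, 78, 87, 103, 118, 126, 155, 164, 174, 186, 196, 203, 217, 222, 243, 254, 264, 279, 293]

Fragment lengths:
  [0,11): 11 bp
  [11,25): 14 bp
  [25,30): 5 bp
  [30,47): 17 bp
  [47,56): 9 bp
  [56,78): 22 bp
  [78,87): 9 bp
  [87,103): 16 bp
  [103,118): 15 bp
  [118,126): 8 bp
  [126,155): 29 bp
  [155,164): 9 bp
  [164,174): 10 bp
  [174,186): 12 bp
  [186,196): 10 bp
  [196,203): 7 bp
  [203,217): 14 bp
  [217,222): 5 bp
  [222,243): 21 bp
  [243,254): 11 bp
  [254,264): 10 bp
  [264,279): 15 bp
  [279,293): 14 bp
  [293,294): 1 bp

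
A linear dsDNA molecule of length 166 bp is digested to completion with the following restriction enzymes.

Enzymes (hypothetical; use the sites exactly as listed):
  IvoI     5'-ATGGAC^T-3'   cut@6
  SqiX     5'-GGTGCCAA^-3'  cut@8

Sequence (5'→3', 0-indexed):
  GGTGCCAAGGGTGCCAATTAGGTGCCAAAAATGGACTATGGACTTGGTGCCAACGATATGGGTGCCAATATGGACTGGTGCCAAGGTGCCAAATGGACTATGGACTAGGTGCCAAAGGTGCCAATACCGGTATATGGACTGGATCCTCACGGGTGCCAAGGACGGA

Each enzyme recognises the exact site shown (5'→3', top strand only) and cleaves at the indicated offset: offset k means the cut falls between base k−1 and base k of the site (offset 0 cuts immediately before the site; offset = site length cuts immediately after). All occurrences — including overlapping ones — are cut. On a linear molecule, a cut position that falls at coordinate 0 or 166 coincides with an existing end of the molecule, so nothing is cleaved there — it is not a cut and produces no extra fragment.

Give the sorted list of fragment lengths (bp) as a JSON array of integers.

[6,7,7,7,7,8,8,8,9,9,9,10,10,11,15,15,20]

Site scan:
  IvoI ATGGACT/6: at [30, 37, 69, 92, 99, 133] ⇒ [36, 43, 75, 98, 105, 139]
  SqiX GGTGCCAA/8: at [0, 9, 20, 45, 60, 76, 84, 107, 116, 151] ⇒ [8, 17, 28, 53, 68, 84, 92, 115, 124, 159]

All cut coordinates (distinct, sorted): [8, 17, 28, 36, 43, 53, 68, 75, 84, 92, 98, 105, 115, 124, 139, 159]

Fragment lengths:
  [0,8): 8 bp
  [8,17): 9 bp
  [17,28): 11 bp
  [28,36): 8 bp
  [36,43): 7 bp
  [43,53): 10 bp
  [53,68): 15 bp
  [68,75): 7 bp
  [75,84): 9 bp
  [84,92): 8 bp
  [92,98): 6 bp
  [98,105): 7 bp
  [105,115): 10 bp
  [115,124): 9 bp
  [124,139): 15 bp
  [139,159): 20 bp
  [159,166): 7 bp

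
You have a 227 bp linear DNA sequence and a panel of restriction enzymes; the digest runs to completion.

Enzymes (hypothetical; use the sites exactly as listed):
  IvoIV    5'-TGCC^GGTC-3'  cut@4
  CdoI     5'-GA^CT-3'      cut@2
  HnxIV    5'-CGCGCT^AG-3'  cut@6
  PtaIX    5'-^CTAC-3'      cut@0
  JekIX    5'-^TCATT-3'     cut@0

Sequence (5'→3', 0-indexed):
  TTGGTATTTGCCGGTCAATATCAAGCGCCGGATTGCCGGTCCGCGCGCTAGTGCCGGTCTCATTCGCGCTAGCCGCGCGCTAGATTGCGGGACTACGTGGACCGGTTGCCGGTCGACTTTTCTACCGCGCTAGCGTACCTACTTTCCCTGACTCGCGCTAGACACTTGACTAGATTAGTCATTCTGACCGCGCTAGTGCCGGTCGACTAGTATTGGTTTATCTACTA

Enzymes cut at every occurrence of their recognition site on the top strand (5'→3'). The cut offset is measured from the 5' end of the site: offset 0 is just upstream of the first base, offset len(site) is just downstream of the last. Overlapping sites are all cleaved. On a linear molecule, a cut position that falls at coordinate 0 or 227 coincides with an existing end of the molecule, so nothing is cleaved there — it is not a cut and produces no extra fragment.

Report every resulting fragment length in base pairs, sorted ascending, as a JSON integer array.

Scan for sites:
  IvoIV TGCCGGTC/4: at [8, 33, 51, 106, 196] ⇒ [12, 37, 55, 110, 200]
  CdoI GACT/2: at [90, 114, 149, 167, 204] ⇒ [92, 116, 151, 169, 206]
  HnxIV CGCGCTAG/6: at [43, 64, 75, 125, 153, 188] ⇒ [49, 70, 81, 131, 159, 194]
  PtaIX CTAC/0: at [92, 121, 138, 221] ⇒ [92, 121, 138, 221]
  JekIX TCATT/0: at [59, 178] ⇒ [59, 178]

Pooled cuts: [12, 37, 49, 55, 59, 70, 81, 92, 110, 116, 121, 131, 138, 151, 159, 169, 178, 194, 200, 206, 221]

Fragment lengths:
  [0,12): 12 bp
  [12,37): 25 bp
  [37,49): 12 bp
  [49,55): 6 bp
  [55,59): 4 bp
  [59,70): 11 bp
  [70,81): 11 bp
  [81,92): 11 bp
  [92,110): 18 bp
  [110,116): 6 bp
  [116,121): 5 bp
  [121,131): 10 bp
  [131,138): 7 bp
  [138,151): 13 bp
  [151,159): 8 bp
  [159,169): 10 bp
  [169,178): 9 bp
  [178,194): 16 bp
  [194,200): 6 bp
  [200,206): 6 bp
  [206,221): 15 bp
  [221,227): 6 bp

[4,5,6,6,6,6,6,7,8,9,10,10,11,11,11,12,12,13,15,16,18,25]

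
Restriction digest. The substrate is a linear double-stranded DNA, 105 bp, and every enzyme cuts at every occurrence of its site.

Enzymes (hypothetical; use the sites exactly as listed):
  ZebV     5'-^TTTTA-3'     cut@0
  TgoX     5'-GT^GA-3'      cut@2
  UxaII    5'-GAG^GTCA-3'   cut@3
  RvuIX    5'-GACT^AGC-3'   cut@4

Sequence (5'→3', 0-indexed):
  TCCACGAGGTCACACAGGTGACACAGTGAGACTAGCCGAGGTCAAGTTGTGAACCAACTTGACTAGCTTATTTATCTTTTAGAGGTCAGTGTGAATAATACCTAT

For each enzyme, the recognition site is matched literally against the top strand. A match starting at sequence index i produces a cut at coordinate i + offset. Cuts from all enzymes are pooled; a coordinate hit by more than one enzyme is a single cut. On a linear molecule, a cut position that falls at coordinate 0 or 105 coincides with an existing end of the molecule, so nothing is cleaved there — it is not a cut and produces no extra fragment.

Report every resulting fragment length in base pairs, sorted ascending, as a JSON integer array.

Site scan:
  ZebV (TTTTA, off=0): starts [76] → cuts [76]
  TgoX (GTGA, off=2): starts [17, 25, 48, 90] → cuts [19, 27, 50, 92]
  UxaII (GAGGTCA, off=3): starts [5, 37, 81] → cuts [8, 40, 84]
  RvuIX (GACTAGC, off=4): starts [29, 60] → cuts [33, 64]

Pooled cuts: [8, 19, 27, 33, 40, 50, 64, 76, 84, 92]

Fragments:
  [0,8): 8 bp
  [8,19): 11 bp
  [19,27): 8 bp
  [27,33): 6 bp
  [33,40): 7 bp
  [40,50): 10 bp
  [50,64): 14 bp
  [64,76): 12 bp
  [76,84): 8 bp
  [84,92): 8 bp
  [92,105): 13 bp

[6,7,8,8,8,8,10,11,12,13,14]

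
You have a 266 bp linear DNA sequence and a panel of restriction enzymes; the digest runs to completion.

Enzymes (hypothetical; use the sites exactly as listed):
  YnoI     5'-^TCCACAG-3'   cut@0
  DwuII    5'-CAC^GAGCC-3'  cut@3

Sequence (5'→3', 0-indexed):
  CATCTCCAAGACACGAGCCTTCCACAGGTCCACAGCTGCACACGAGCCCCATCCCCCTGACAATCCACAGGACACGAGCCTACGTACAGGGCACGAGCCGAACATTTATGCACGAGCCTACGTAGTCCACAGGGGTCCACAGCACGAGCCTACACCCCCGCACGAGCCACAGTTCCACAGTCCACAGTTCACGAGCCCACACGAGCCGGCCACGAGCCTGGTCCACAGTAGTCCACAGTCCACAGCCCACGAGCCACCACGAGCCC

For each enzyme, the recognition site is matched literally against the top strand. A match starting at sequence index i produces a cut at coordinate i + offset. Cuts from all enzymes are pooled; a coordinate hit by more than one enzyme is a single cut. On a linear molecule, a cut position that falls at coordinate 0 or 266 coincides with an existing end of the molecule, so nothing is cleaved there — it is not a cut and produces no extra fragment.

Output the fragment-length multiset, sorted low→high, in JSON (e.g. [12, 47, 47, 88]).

Scan for sites:
  YnoI TCCACAG/0: at [20, 28, 63, 125, 135, 173, 180, 221, 231, 238] ⇒ [20, 28, 63, 125, 135, 173, 180, 221, 231, 238]
  DwuII CACGAGCC/3: at [11, 40, 72, 91, 110, 142, 160, 189, 199, 210, 247, 257] ⇒ [14, 43, 75, 94, 113, 145, 163, 192, 202, 213, 250, 260]

All cut coordinates (distinct, sorted): [14, 20, 28, 43, 63, 75, 94, 113, 125, 135, 145, 163, 173, 180, 192, 202, 213, 221, 231, 238, 250, 260]

Fragments:
  [0,14): 14 bp
  [14,20): 6 bp
  [20,28): 8 bp
  [28,43): 15 bp
  [43,63): 20 bp
  [63,75): 12 bp
  [75,94): 19 bp
  [94,113): 19 bp
  [113,125): 12 bp
  [125,135): 10 bp
  [135,145): 10 bp
  [145,163): 18 bp
  [163,173): 10 bp
  [173,180): 7 bp
  [180,192): 12 bp
  [192,202): 10 bp
  [202,213): 11 bp
  [213,221): 8 bp
  [221,231): 10 bp
  [231,238): 7 bp
  [238,250): 12 bp
  [250,260): 10 bp
  [260,266): 6 bp

[6,6,7,7,8,8,10,10,10,10,10,10,11,12,12,12,12,14,15,18,19,19,20]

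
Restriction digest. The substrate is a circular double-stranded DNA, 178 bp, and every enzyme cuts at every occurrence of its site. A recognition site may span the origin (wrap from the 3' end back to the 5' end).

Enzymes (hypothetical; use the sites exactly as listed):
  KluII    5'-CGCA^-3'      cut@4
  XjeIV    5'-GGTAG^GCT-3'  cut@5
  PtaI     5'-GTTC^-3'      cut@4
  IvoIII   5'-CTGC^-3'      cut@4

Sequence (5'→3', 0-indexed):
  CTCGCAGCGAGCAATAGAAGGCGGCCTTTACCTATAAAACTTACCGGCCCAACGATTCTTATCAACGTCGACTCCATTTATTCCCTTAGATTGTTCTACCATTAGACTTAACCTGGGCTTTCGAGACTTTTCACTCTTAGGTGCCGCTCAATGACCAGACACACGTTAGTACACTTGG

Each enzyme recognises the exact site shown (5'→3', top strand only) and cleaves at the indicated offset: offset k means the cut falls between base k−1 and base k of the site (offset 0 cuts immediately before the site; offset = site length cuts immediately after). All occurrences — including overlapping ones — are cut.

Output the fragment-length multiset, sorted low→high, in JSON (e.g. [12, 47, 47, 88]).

[88,90]

Scan for sites:
  KluII CGCA/4: at [2] ⇒ [6]
  XjeIV (GGTAGGCT, off=5): no sites
  PtaI GTTC/4: at [92] ⇒ [96]
  IvoIII (CTGC, off=4): no sites

All cut coordinates (distinct, sorted): [6, 96]

Fragments:
  6→96: 90 bp
  96→6 (wrap): 178-96+6 = 88 bp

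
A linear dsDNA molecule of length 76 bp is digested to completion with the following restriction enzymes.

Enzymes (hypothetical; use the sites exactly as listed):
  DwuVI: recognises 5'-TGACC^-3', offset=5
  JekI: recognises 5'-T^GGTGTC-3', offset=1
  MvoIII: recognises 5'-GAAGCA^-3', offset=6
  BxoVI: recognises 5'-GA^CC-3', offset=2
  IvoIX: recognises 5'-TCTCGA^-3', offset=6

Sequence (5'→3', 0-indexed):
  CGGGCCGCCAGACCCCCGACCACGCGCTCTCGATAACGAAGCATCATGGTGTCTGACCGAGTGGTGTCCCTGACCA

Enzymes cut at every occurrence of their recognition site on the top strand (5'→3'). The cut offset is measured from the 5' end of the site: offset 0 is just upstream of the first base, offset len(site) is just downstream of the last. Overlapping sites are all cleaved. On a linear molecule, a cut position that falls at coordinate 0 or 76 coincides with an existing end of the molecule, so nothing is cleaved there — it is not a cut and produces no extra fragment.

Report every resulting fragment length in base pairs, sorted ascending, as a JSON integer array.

Site scan:
  DwuVI TGACC/5: at [53, 70] ⇒ [58, 75]
  JekI TGGTGTC/1: at [46, 61] ⇒ [47, 62]
  MvoIII GAAGCA/6: at [37] ⇒ [43]
  BxoVI GACC/2: at [10, 17, 54, 71] ⇒ [12, 19, 56, 73]
  IvoIX TCTCGA/6: at [27] ⇒ [33]

Pooled cuts: [12, 19, 33, 43, 47, 56, 58, 62, 73, 75]

Fragments:
  [0,12): 12 bp
  [12,19): 7 bp
  [19,33): 14 bp
  [33,43): 10 bp
  [43,47): 4 bp
  [47,56): 9 bp
  [56,58): 2 bp
  [58,62): 4 bp
  [62,73): 11 bp
  [73,75): 2 bp
  [75,76): 1 bp

[1,2,2,4,4,7,9,10,11,12,14]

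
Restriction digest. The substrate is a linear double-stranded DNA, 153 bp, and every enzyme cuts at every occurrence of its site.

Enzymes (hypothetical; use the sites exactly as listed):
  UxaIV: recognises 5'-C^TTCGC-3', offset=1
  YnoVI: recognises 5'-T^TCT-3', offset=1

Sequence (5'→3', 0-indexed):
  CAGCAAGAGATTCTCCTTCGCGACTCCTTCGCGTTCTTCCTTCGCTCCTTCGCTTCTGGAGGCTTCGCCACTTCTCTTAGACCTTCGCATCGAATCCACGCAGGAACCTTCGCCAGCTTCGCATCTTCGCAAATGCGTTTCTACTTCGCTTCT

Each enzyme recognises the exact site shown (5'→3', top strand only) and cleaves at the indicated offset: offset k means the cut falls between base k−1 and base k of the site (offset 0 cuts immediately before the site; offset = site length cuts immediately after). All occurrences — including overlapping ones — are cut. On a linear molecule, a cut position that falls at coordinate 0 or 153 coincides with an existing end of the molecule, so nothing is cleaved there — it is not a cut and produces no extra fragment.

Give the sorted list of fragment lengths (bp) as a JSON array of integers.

[3,5,5,6,6,6,7,8,8,9,9,9,11,11,11,14,25]

Scan for sites:
  UxaIV (CTTCGC, off=1): starts [15, 26, 39, 47, 62, 82, 107, 116, 124, 143] → cuts [16, 27, 40, 48, 63, 83, 108, 117, 125, 144]
  YnoVI (TTCT, off=1): starts [10, 33, 53, 71, 138, 149] → cuts [11, 34, 54, 72, 139, 150]

Pooled cuts: [11, 16, 27, 34, 40, 48, 54, 63, 72, 83, 108, 117, 125, 139, 144, 150]

Fragments:
  [0,11): 11 bp
  [11,16): 5 bp
  [16,27): 11 bp
  [27,34): 7 bp
  [34,40): 6 bp
  [40,48): 8 bp
  [48,54): 6 bp
  [54,63): 9 bp
  [63,72): 9 bp
  [72,83): 11 bp
  [83,108): 25 bp
  [108,117): 9 bp
  [117,125): 8 bp
  [125,139): 14 bp
  [139,144): 5 bp
  [144,150): 6 bp
  [150,153): 3 bp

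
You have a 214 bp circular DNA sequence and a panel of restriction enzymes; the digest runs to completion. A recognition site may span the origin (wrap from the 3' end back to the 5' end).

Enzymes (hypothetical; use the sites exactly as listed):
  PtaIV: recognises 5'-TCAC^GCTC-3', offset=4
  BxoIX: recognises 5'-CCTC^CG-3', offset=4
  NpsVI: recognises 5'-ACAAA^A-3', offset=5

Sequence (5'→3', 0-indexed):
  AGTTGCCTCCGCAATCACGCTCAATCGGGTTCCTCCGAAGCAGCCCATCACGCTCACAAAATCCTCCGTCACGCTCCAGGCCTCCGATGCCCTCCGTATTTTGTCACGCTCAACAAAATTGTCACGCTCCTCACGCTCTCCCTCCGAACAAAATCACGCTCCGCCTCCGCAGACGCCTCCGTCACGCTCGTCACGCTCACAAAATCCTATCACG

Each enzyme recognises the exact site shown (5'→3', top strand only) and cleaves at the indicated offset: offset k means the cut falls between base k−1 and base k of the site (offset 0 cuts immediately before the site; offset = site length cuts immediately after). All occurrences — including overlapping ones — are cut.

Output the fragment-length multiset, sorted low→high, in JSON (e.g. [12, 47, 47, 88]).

Site scan:
  PtaIV (TCACGCTC, off=4): starts [14, 47, 68, 103, 121, 130, 153, 181, 190] → cuts [18, 51, 72, 107, 125, 134, 157, 185, 194]
  BxoIX (CCTCCG, off=4): starts [5, 31, 62, 80, 90, 140, 163, 175] → cuts [9, 35, 66, 84, 94, 144, 167, 179]
  NpsVI (ACAAAA, off=5): starts [55, 112, 147, 198] → cuts [60, 117, 152, 203]

All cut coordinates (distinct, sorted): [9, 18, 35, 51, 60, 66, 72, 84, 94, 107, 117, 125, 134, 144, 152, 157, 167, 179, 185, 194, 203]

Fragments:
  9→18: 9 bp
  18→35: 17 bp
  35→51: 16 bp
  51→60: 9 bp
  60→66: 6 bp
  66→72: 6 bp
  72→84: 12 bp
  84→94: 10 bp
  94→107: 13 bp
  107→117: 10 bp
  117→125: 8 bp
  125→134: 9 bp
  134→144: 10 bp
  144→152: 8 bp
  152→157: 5 bp
  157→167: 10 bp
  167→179: 12 bp
  179→185: 6 bp
  185→194: 9 bp
  194→203: 9 bp
  203→9 (wrap): 214-203+9 = 20 bp

[5,6,6,6,8,8,9,9,9,9,9,10,10,10,10,12,12,13,16,17,20]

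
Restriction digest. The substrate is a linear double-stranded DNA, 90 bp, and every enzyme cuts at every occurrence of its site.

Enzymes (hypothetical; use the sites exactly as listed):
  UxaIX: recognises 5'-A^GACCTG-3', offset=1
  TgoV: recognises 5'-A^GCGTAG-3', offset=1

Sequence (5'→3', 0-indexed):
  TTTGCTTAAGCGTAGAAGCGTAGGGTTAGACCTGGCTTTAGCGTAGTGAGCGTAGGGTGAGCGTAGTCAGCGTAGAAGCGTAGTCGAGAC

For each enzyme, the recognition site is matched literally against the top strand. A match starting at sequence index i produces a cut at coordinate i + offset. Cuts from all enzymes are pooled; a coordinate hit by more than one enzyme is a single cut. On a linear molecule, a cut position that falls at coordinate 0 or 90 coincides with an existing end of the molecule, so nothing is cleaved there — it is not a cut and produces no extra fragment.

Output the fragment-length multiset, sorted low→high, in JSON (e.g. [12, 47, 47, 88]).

[8,8,9,9,9,11,11,12,13]

Site scan:
  UxaIX (AGACCTG, off=1): starts [27] → cuts [28]
  TgoV (AGCGTAG, off=1): starts [8, 16, 39, 48, 59, 68, 76] → cuts [9, 17, 40, 49, 60, 69, 77]

Pooled cuts: [9, 17, 28, 40, 49, 60, 69, 77]

Fragment lengths:
  [0,9): 9 bp
  [9,17): 8 bp
  [17,28): 11 bp
  [28,40): 12 bp
  [40,49): 9 bp
  [49,60): 11 bp
  [60,69): 9 bp
  [69,77): 8 bp
  [77,90): 13 bp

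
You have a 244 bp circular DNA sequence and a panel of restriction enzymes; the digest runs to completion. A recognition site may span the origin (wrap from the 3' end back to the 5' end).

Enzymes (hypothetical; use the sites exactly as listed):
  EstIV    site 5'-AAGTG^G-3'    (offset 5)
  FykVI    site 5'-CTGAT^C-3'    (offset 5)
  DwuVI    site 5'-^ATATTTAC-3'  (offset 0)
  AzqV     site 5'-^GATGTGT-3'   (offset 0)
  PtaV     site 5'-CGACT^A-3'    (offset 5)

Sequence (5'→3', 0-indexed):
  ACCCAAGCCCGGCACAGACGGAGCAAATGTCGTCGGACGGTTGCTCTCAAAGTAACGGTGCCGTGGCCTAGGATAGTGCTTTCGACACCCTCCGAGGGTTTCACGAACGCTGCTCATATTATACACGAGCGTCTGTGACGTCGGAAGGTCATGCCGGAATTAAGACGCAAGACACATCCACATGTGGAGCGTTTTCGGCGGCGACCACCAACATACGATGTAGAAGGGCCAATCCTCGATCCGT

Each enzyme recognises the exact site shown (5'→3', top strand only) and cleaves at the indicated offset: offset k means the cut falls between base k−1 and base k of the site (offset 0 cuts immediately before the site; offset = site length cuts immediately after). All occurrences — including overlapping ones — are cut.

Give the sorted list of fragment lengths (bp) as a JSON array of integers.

Per-enzyme occurrences:
  EstIV (AAGTGG, off=5): no sites
  FykVI (CTGATC, off=5): no sites
  DwuVI (ATATTTAC, off=0): no sites
  AzqV (GATGTGT, off=0): no sites
  PtaV (CGACTA, off=5): no sites

All cut coordinates (distinct, sorted): ∅

Fragment lengths:
  no cuts → one circular fragment of 244 bp

[244]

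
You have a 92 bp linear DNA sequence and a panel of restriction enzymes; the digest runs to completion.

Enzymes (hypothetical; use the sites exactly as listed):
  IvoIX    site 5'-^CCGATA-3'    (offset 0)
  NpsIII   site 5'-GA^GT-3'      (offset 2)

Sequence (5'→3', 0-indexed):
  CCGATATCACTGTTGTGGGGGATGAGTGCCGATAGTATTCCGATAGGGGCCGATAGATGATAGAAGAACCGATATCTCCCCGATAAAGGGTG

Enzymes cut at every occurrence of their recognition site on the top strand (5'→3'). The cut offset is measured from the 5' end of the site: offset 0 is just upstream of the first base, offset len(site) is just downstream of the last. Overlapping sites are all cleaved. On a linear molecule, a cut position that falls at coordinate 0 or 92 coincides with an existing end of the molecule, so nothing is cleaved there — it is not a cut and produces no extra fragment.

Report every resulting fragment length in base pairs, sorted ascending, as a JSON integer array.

Site scan:
  IvoIX (CCGATA, off=0): starts [0, 28, 39, 49, 68, 79] → cuts [28, 39, 49, 68, 79] (position 0 is a terminus of the linear molecule — no cut)
  NpsIII (GAGT, off=2): starts [23] → cuts [25]

Pooled cuts: [25, 28, 39, 49, 68, 79]

Fragments:
  [0,25): 25 bp
  [25,28): 3 bp
  [28,39): 11 bp
  [39,49): 10 bp
  [49,68): 19 bp
  [68,79): 11 bp
  [79,92): 13 bp

[3,10,11,11,13,19,25]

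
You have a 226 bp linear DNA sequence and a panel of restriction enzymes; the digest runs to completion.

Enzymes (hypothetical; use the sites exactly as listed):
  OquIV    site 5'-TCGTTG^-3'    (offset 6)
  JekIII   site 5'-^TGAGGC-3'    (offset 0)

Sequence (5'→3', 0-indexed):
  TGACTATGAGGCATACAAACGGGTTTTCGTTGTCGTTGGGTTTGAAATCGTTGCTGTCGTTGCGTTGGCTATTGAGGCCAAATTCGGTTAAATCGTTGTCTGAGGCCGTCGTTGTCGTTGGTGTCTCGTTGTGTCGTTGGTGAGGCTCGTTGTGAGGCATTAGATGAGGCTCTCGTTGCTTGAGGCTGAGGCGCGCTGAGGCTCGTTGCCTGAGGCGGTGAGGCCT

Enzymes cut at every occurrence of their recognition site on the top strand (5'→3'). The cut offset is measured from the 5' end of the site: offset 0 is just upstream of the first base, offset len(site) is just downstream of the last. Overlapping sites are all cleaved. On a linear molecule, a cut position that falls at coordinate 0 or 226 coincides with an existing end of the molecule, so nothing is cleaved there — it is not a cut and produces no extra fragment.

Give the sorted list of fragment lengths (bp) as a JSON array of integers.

Per-enzyme occurrences:
  OquIV TCGTTG/6: at [26, 32, 47, 56, 92, 108, 114, 125, 133, 146, 172, 202] ⇒ [32, 38, 53, 62, 98, 114, 120, 131, 139, 152, 178, 208]
  JekIII TGAGGC/0: at [6, 72, 100, 140, 152, 164, 180, 186, 196, 210, 218] ⇒ [6, 72, 100, 140, 152, 164, 180, 186, 196, 210, 218]

Pooled cuts: [6, 32, 38, 53, 62, 72, 98, 100, 114, 120, 131, 139, 140, 152, 164, 178, 180, 186, 196, 208, 210, 218]

Fragments:
  [0,6): 6 bp
  [6,32): 26 bp
  [32,38): 6 bp
  [38,53): 15 bp
  [53,62): 9 bp
  [62,72): 10 bp
  [72,98): 26 bp
  [98,100): 2 bp
  [100,114): 14 bp
  [114,120): 6 bp
  [120,131): 11 bp
  [131,139): 8 bp
  [139,140): 1 bp
  [140,152): 12 bp
  [152,164): 12 bp
  [164,178): 14 bp
  [178,180): 2 bp
  [180,186): 6 bp
  [186,196): 10 bp
  [196,208): 12 bp
  [208,210): 2 bp
  [210,218): 8 bp
  [218,226): 8 bp

[1,2,2,2,6,6,6,6,8,8,8,9,10,10,11,12,12,12,14,14,15,26,26]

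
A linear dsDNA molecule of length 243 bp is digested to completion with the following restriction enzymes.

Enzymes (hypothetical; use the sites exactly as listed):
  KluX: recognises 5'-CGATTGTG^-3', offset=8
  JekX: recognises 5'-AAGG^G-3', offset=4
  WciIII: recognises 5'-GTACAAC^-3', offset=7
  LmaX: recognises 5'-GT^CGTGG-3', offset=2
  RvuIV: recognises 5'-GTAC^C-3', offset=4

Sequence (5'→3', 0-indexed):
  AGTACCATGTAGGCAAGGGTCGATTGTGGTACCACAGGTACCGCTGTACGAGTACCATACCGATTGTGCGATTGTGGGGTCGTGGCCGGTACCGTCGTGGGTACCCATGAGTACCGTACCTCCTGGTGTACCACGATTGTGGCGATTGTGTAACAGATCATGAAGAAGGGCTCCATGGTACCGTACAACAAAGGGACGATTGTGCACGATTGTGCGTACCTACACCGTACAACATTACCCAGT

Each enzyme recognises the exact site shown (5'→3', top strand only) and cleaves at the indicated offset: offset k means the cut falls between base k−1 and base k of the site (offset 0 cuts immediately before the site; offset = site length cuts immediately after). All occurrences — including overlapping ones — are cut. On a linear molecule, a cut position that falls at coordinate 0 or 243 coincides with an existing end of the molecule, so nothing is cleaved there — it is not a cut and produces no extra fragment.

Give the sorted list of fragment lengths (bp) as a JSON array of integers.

Scan for sites:
  KluX CGATTGTG/8: at [20, 60, 68, 133, 142, 196, 206] ⇒ [28, 68, 76, 141, 150, 204, 214]
  JekX AAGGG/4: at [14, 165, 190] ⇒ [18, 169, 194]
  WciIII GTACAAC/7: at [182, 226] ⇒ [189, 233]
  LmaX GTCGTGG/2: at [78, 93] ⇒ [80, 95]
  RvuIV GTACC/4: at [1, 28, 37, 51, 88, 100, 110, 115, 127, 177, 215] ⇒ [5, 32, 41, 55, 92, 104, 114, 119, 131, 181, 219]

Pooled cuts: [5, 18, 28, 32, 41, 55, 68, 76, 80, 92, 95, 104, 114, 119, 131, 141, 150, 169, 181, 189, 194, 204, 214, 219, 233]

Fragments:
  [0,5): 5 bp
  [5,18): 13 bp
  [18,28): 10 bp
  [28,32): 4 bp
  [32,41): 9 bp
  [41,55): 14 bp
  [55,68): 13 bp
  [68,76): 8 bp
  [76,80): 4 bp
  [80,92): 12 bp
  [92,95): 3 bp
  [95,104): 9 bp
  [104,114): 10 bp
  [114,119): 5 bp
  [119,131): 12 bp
  [131,141): 10 bp
  [141,150): 9 bp
  [150,169): 19 bp
  [169,181): 12 bp
  [181,189): 8 bp
  [189,194): 5 bp
  [194,204): 10 bp
  [204,214): 10 bp
  [214,219): 5 bp
  [219,233): 14 bp
  [233,243): 10 bp

[3,4,4,5,5,5,5,8,8,9,9,9,10,10,10,10,10,10,12,12,12,13,13,14,14,19]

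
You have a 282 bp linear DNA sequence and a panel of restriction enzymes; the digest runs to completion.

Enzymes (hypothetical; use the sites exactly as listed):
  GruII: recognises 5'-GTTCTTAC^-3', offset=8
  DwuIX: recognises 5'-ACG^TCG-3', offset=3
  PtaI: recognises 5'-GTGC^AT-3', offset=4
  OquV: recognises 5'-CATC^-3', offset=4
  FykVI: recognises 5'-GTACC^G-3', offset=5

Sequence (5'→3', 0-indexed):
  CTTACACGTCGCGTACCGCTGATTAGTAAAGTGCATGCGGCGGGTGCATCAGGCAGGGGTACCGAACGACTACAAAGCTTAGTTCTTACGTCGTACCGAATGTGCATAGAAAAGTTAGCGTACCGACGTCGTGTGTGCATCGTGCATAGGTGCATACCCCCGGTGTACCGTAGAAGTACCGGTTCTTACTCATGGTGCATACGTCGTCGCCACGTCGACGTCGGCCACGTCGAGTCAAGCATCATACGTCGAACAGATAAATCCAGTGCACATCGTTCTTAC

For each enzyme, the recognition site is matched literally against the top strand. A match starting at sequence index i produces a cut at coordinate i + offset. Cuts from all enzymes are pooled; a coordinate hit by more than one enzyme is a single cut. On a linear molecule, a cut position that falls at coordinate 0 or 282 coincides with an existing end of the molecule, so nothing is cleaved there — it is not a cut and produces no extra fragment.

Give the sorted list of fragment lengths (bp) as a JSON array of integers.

[1,3,3,4,4,5,5,6,7,8,8,8,8,9,9,9,9,10,11,11,13,13,14,16,17,19,26,26]

Site scan:
  GruII (GTTCTTAC, off=8): starts [81, 181, 274] → cuts [89, 189] (position 282 is a terminus of the linear molecule — no cut)
  DwuIX (ACGTCG, off=3): starts [5, 87, 125, 200, 211, 217, 226, 245] → cuts [8, 90, 128, 203, 214, 220, 229, 248]
  PtaI (GTGCAT, off=4): starts [30, 43, 101, 134, 141, 149, 194] → cuts [34, 47, 105, 138, 145, 153, 198]
  OquV (CATC, off=4): starts [46, 137, 239, 270] → cuts [50, 141, 243, 274]
  FykVI (GTACCG, off=5): starts [12, 58, 92, 119, 164, 175] → cuts [17, 63, 97, 124, 169, 180]

Pooled cuts: [8, 17, 34, 47, 50, 63, 89, 90, 97, 105, 124, 128, 138, 141, 145, 153, 169, 180, 189, 198, 203, 214, 220, 229, 243, 248, 274]

Fragments:
  [0,8): 8 bp
  [8,17): 9 bp
  [17,34): 17 bp
  [34,47): 13 bp
  [47,50): 3 bp
  [50,63): 13 bp
  [63,89): 26 bp
  [89,90): 1 bp
  [90,97): 7 bp
  [97,105): 8 bp
  [105,124): 19 bp
  [124,128): 4 bp
  [128,138): 10 bp
  [138,141): 3 bp
  [141,145): 4 bp
  [145,153): 8 bp
  [153,169): 16 bp
  [169,180): 11 bp
  [180,189): 9 bp
  [189,198): 9 bp
  [198,203): 5 bp
  [203,214): 11 bp
  [214,220): 6 bp
  [220,229): 9 bp
  [229,243): 14 bp
  [243,248): 5 bp
  [248,274): 26 bp
  [274,282): 8 bp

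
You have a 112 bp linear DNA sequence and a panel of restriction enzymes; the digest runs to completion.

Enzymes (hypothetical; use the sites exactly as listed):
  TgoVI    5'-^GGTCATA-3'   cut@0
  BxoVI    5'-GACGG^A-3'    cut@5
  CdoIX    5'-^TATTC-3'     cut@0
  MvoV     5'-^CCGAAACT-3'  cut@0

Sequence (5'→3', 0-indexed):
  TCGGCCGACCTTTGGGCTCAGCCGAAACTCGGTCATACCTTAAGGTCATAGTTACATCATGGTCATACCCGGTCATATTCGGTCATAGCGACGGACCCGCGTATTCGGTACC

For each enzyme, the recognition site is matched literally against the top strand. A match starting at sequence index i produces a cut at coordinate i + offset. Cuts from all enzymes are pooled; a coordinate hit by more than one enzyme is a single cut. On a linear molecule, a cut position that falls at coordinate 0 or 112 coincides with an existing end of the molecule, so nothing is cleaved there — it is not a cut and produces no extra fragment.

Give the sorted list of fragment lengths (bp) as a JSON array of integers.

[5,5,7,9,10,11,13,14,17,21]

Per-enzyme occurrences:
  TgoVI (GGTCATA, off=0): starts [30, 43, 60, 70, 80] → cuts [30, 43, 60, 70, 80]
  BxoVI (GACGGA, off=5): starts [89] → cuts [94]
  CdoIX (TATTC, off=0): starts [75, 101] → cuts [75, 101]
  MvoV (CCGAAACT, off=0): starts [21] → cuts [21]

All cut coordinates (distinct, sorted): [21, 30, 43, 60, 70, 75, 80, 94, 101]

Fragment lengths:
  [0,21): 21 bp
  [21,30): 9 bp
  [30,43): 13 bp
  [43,60): 17 bp
  [60,70): 10 bp
  [70,75): 5 bp
  [75,80): 5 bp
  [80,94): 14 bp
  [94,101): 7 bp
  [101,112): 11 bp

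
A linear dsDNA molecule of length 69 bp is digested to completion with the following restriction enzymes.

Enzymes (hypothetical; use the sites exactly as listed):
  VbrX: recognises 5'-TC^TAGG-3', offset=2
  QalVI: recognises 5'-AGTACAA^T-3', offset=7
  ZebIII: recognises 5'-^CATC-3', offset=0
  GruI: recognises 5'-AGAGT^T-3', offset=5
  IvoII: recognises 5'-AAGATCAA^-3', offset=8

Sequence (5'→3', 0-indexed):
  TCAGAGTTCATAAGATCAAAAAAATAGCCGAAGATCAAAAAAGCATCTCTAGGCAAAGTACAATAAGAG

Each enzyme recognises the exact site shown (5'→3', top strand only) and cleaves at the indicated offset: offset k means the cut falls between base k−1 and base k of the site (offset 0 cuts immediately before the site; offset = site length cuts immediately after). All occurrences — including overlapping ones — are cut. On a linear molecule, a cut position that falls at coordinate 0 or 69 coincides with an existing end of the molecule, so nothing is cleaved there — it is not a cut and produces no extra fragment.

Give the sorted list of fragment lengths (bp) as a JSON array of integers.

Per-enzyme occurrences:
  VbrX (TCTAGG, off=2): starts [47] → cuts [49]
  QalVI (AGTACAAT, off=7): starts [56] → cuts [63]
  ZebIII (CATC, off=0): starts [43] → cuts [43]
  GruI (AGAGTT, off=5): starts [2] → cuts [7]
  IvoII (AAGATCAA, off=8): starts [11, 30] → cuts [19, 38]

All cut coordinates (distinct, sorted): [7, 19, 38, 43, 49, 63]

Fragment lengths:
  [0,7): 7 bp
  [7,19): 12 bp
  [19,38): 19 bp
  [38,43): 5 bp
  [43,49): 6 bp
  [49,63): 14 bp
  [63,69): 6 bp

[5,6,6,7,12,14,19]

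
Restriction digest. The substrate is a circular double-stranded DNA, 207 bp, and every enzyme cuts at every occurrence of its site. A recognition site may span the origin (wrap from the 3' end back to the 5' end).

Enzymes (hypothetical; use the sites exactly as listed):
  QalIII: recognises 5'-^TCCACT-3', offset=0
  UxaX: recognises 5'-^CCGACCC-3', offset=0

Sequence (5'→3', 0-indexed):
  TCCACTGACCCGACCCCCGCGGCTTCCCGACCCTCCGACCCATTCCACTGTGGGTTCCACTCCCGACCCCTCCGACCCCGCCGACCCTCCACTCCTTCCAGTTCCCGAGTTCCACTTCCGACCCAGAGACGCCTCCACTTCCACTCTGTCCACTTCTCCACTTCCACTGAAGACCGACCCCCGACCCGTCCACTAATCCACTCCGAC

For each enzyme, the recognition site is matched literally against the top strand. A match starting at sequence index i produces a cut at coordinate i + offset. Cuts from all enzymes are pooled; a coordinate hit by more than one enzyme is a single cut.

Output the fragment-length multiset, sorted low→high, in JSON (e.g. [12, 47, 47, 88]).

[6,6,7,7,7,7,8,8,8,8,9,9,9,9,9,11,11,12,16,17,23]

Scan for sites:
  QalIII TCCACT/0: at [0, 43, 55, 87, 110, 133, 139, 148, 156, 162, 188, 196] ⇒ [0, 43, 55, 87, 110, 133, 139, 148, 156, 162, 188, 196]
  UxaX CCGACCC/0: at [9, 26, 34, 62, 71, 80, 117, 173, 180] ⇒ [9, 26, 34, 62, 71, 80, 117, 173, 180]

Pooled cuts: [0, 9, 26, 34, 43, 55, 62, 71, 80, 87, 110, 117, 133, 139, 148, 156, 162, 173, 180, 188, 196]

Fragment lengths:
  0→9: 9 bp
  9→26: 17 bp
  26→34: 8 bp
  34→43: 9 bp
  43→55: 12 bp
  55→62: 7 bp
  62→71: 9 bp
  71→80: 9 bp
  80→87: 7 bp
  87→110: 23 bp
  110→117: 7 bp
  117→133: 16 bp
  133→139: 6 bp
  139→148: 9 bp
  148→156: 8 bp
  156→162: 6 bp
  162→173: 11 bp
  173→180: 7 bp
  180→188: 8 bp
  188→196: 8 bp
  196→0 (wrap): 207-196+0 = 11 bp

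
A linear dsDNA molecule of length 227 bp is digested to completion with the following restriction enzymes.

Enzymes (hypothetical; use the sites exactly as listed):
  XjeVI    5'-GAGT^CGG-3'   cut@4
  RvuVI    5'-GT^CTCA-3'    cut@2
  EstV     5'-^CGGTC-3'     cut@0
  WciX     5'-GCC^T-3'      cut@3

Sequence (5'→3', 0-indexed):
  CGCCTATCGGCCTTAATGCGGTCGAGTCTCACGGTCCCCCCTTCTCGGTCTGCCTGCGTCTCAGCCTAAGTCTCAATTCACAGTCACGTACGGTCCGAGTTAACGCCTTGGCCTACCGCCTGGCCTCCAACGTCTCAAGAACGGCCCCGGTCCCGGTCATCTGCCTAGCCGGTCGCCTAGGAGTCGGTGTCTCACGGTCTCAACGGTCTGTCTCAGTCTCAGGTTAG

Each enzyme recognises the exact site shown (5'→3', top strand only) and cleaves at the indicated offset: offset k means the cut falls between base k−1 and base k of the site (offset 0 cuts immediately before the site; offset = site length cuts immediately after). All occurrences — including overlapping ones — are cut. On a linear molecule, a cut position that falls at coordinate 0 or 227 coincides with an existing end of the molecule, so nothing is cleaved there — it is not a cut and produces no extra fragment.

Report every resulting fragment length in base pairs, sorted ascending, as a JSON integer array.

Site scan:
  XjeVI GAGTCGG/4: at [180] ⇒ [184]
  RvuVI GTCTCA/2: at [25, 57, 69, 131, 188, 196, 209, 215] ⇒ [27, 59, 71, 133, 190, 198, 211, 217]
  EstV CGGTC/0: at [18, 31, 45, 90, 147, 153, 169, 194, 203] ⇒ [18, 31, 45, 90, 147, 153, 169, 194, 203]
  WciX GCCT/3: at [1, 9, 51, 63, 104, 110, 117, 122, 162, 174] ⇒ [4, 12, 54, 66, 107, 113, 120, 125, 165, 177]

Pooled cuts: [4, 12, 18, 27, 31, 45, 54, 59, 66, 71, 90, 107, 113, 120, 125, 133, 147, 153, 165, 169, 177, 184, 190, 194, 198, 203, 211, 217]

Fragments:
  [0,4): 4 bp
  [4,12): 8 bp
  [12,18): 6 bp
  [18,27): 9 bp
  [27,31): 4 bp
  [31,45): 14 bp
  [45,54): 9 bp
  [54,59): 5 bp
  [59,66): 7 bp
  [66,71): 5 bp
  [71,90): 19 bp
  [90,107): 17 bp
  [107,113): 6 bp
  [113,120): 7 bp
  [120,125): 5 bp
  [125,133): 8 bp
  [133,147): 14 bp
  [147,153): 6 bp
  [153,165): 12 bp
  [165,169): 4 bp
  [169,177): 8 bp
  [177,184): 7 bp
  [184,190): 6 bp
  [190,194): 4 bp
  [194,198): 4 bp
  [198,203): 5 bp
  [203,211): 8 bp
  [211,217): 6 bp
  [217,227): 10 bp

[4,4,4,4,4,5,5,5,5,6,6,6,6,6,7,7,7,8,8,8,8,9,9,10,12,14,14,17,19]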